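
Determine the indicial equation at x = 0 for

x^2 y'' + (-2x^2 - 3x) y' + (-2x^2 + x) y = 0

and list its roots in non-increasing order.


Divide by x^2 to reach normal form y'' + P_1(x) y' + P_2(x) y = 0 with P_1(x) = -2 - 3/x and P_2(x) = -2 + 1/x.
x = 0 is a singular point because the y'-coefficient -2 - 3/x has a pole at x = 0 and the y-coefficient -2 + 1/x has a pole at x = 0.
It is a regular singular point because x P_1(x) = p(x) = -2x - 3 and x^2 P_2(x) = q(x) = -2x^2 + x are polynomials, hence analytic at x = 0.
p(0) = -3,  q(0) = 0.
Indicial equation: r(r-1) + p(0) r + q(0) = 0, i.e. r^2 + (p(0) - 1) r + q(0) = 0, i.e. r^2 - 4 r = 0.
Discriminant: (-4)^2 - 4(0) = 16, so r = (4 ± 4)/2.
Solving: r_1 = 4, r_2 = 0.

indicial: r^2 - 4 r = 0; roots r_1 = 4, r_2 = 0


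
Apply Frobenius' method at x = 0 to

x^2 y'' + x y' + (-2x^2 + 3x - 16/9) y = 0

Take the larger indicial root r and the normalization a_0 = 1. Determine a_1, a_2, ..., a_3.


Write in Frobenius form y'' + (p(x)/x) y' + (q(x)/x^2) y = 0:
  p(x) = 1,  q(x) = -2x^2 + 3x - 16/9.
Indicial equation: r(r-1) + (1) r + (-16/9) = 0 -> roots r_1 = 4/3, r_2 = -4/3.
Take r = r_1 = 4/3. Let y(x) = x^r sum_{n>=0} a_n x^n with a_0 = 1.
Substitute y = x^r sum a_n x^n and match x^{r+n}. The recurrence is
  D(n) a_n + 3 a_{n-1} - 2 a_{n-2} = 0,  where D(n) = (r+n)(r+n-1) + (1)(r+n) + (-16/9).
  a_n = [-3 a_{n-1} + 2 a_{n-2}] / D(n).
Since the indicial polynomial factors as (r - r_1)(r - r_2), D(n) = (r_1 + n - r_1)(r_1 + n - r_2) = n(n + 8/3).
Evaluating step by step (a_0 = 1):
  n = 1: D(1) = 1(1 + 8/3) = 11/3; numerator = -3(1) = -3; a_1 = (-3)/(11/3) = -9/11
  n = 2: D(2) = 2(2 + 8/3) = 28/3; numerator = -3(-9/11) + 2(1) = 49/11; a_2 = (49/11)/(28/3) = 21/44
  n = 3: D(3) = 3(3 + 8/3) = 17; numerator = -3(21/44) + 2(-9/11) = -135/44; a_3 = (-135/44)/(17) = -135/748

r = 4/3; a_0 = 1; a_1 = -9/11; a_2 = 21/44; a_3 = -135/748


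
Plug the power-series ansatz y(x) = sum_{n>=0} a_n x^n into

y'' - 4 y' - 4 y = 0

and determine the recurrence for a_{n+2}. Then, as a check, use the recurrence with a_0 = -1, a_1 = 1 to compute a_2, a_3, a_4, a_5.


Substitute y = sum_n a_n x^n.
y''(x) has coefficient (n+2)(n+1) a_{n+2} at x^n;
-4 y'(x) has coefficient -4 (n+1) a_{n+1} at x^n;
-4 y(x) has coefficient -4 a_n at x^n.
Matching x^n: (n+2)(n+1) a_{n+2} - 4 (n+1) a_{n+1} - 4 a_n = 0.
Thus a_{n+2} = [4 (n+1) a_{n+1} + 4 a_n] / ((n+1)(n+2)).

Check with a_0 = -1, a_1 = 1 (apply the recurrence for n = 0, 1, 2, 3): a_0 = -1, a_1 = 1, a_2 = 0, a_3 = 2/3, a_4 = 2/3, a_5 = 2/3.

a_(n+2) = [4 (n+1) a_(n+1) + 4 a_n] / ((n+1)(n+2)); check: a_0 = -1, a_1 = 1, a_2 = 0, a_3 = 2/3, a_4 = 2/3, a_5 = 2/3


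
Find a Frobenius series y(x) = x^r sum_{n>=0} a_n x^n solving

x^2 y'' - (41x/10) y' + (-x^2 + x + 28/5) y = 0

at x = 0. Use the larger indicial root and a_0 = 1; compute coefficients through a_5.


Write in Frobenius form y'' + (p(x)/x) y' + (q(x)/x^2) y = 0:
  p(x) = -41/10,  q(x) = -x^2 + x + 28/5.
Indicial equation: r(r-1) + (-41/10) r + (28/5) = 0 -> roots r_1 = 7/2, r_2 = 8/5.
Take r = r_1 = 7/2. Let y(x) = x^r sum_{n>=0} a_n x^n with a_0 = 1.
Substitute y = x^r sum a_n x^n and match x^{r+n}. The recurrence is
  D(n) a_n + 1 a_{n-1} - 1 a_{n-2} = 0,  where D(n) = (r+n)(r+n-1) + (-41/10)(r+n) + (28/5).
  a_n = [-1 a_{n-1} + 1 a_{n-2}] / D(n).
Since the indicial polynomial factors as (r - r_1)(r - r_2), D(n) = (r_1 + n - r_1)(r_1 + n - r_2) = n(n + 19/10).
Evaluating step by step (a_0 = 1):
  n = 1: D(1) = 1(1 + 19/10) = 29/10; numerator = -1(1) = -1; a_1 = (-1)/(29/10) = -10/29
  n = 2: D(2) = 2(2 + 19/10) = 39/5; numerator = -1(-10/29) + 1(1) = 39/29; a_2 = (39/29)/(39/5) = 5/29
  n = 3: D(3) = 3(3 + 19/10) = 147/10; numerator = -1(5/29) + 1(-10/29) = -15/29; a_3 = (-15/29)/(147/10) = -50/1421
  n = 4: D(4) = 4(4 + 19/10) = 118/5; numerator = -1(-50/1421) + 1(5/29) = 295/1421; a_4 = (295/1421)/(118/5) = 25/2842
  n = 5: D(5) = 5(5 + 19/10) = 69/2; numerator = -1(25/2842) + 1(-50/1421) = -125/2842; a_5 = (-125/2842)/(69/2) = -125/98049

r = 7/2; a_0 = 1; a_1 = -10/29; a_2 = 5/29; a_3 = -50/1421; a_4 = 25/2842; a_5 = -125/98049


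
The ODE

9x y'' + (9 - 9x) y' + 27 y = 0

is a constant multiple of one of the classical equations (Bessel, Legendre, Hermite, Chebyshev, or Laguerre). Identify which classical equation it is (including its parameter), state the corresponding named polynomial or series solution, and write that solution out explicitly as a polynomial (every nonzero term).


All three coefficients share the factor 9; dividing through by 9 gives  x y'' + (1 - x) y' + 3 y = 0.
This matches the Laguerre equation x y'' + (1 - x) y' + n y = 0 with n = 3; the polynomial solution is L_3(x).
With y = sum_k a_k x^k, matching x^k gives (k+1)k a_{k+1} + (k+1) a_{k+1} - k a_k + n a_k = 0, i.e. (k+1)^2 a_{k+1} = (k - n) a_k = (k - 3) a_k. The right side vanishes at k = 3, so the series terminates at degree 3.
Standard normalization L_n(0) = 1 gives a_0 = 1. Work upward with a_{k+1} = (k - 3) a_k / (k+1)^2:
  a_1 = (0 - 3)(1) / 1^2 = -3/1 = -3
  a_2 = (1 - 3)(-3) / 2^2 = 6/4 = 3/2
  a_3 = (2 - 3)(3/2) / 3^2 = (-3/2)/9 = -1/6
Hence L_3(x) = -x^3/6 + 3 x^2/2 - 3 x + 1.

L_3(x); series = -x^3/6 + 3 x^2/2 - 3 x + 1


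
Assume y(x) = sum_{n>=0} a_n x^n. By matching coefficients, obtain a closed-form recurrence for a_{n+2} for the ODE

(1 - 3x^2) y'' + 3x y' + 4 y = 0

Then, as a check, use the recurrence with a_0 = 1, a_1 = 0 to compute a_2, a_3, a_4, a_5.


Substitute y = sum_n a_n x^n.
(1 - 3 x^2) y'' contributes (n+2)(n+1) a_{n+2} - 3 n(n-1) a_n at x^n.
3 x y'(x) contributes 3 n a_n at x^n.
4 y(x) contributes 4 a_n at x^n.
Matching x^n: (n+2)(n+1) a_{n+2} + (-3 n(n-1) + 3 n + 4) a_n = 0.
Thus a_{n+2} = (3 n(n-1) - 3 n - 4) / ((n+1)(n+2)) * a_n.

Check with a_0 = 1, a_1 = 0 (apply the recurrence for n = 0, 1, 2, 3): a_0 = 1, a_1 = 0, a_2 = -2, a_3 = 0, a_4 = 2/3, a_5 = 0.

a_(n+2) = (3 n(n-1) - 3 n - 4) / ((n+1)(n+2)) * a_n; check: a_0 = 1, a_1 = 0, a_2 = -2, a_3 = 0, a_4 = 2/3, a_5 = 0


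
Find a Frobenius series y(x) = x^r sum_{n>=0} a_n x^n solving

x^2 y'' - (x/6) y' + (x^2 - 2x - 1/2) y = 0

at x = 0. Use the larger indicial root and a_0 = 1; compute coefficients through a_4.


Write in Frobenius form y'' + (p(x)/x) y' + (q(x)/x^2) y = 0:
  p(x) = -1/6,  q(x) = x^2 - 2x - 1/2.
Indicial equation: r(r-1) + (-1/6) r + (-1/2) = 0 -> roots r_1 = 3/2, r_2 = -1/3.
Take r = r_1 = 3/2. Let y(x) = x^r sum_{n>=0} a_n x^n with a_0 = 1.
Substitute y = x^r sum a_n x^n and match x^{r+n}. The recurrence is
  D(n) a_n - 2 a_{n-1} + 1 a_{n-2} = 0,  where D(n) = (r+n)(r+n-1) + (-1/6)(r+n) + (-1/2).
  a_n = [2 a_{n-1} - 1 a_{n-2}] / D(n).
Since the indicial polynomial factors as (r - r_1)(r - r_2), D(n) = (r_1 + n - r_1)(r_1 + n - r_2) = n(n + 11/6).
Evaluating step by step (a_0 = 1):
  n = 1: D(1) = 1(1 + 11/6) = 17/6; numerator = 2(1) = 2; a_1 = (2)/(17/6) = 12/17
  n = 2: D(2) = 2(2 + 11/6) = 23/3; numerator = 2(12/17) - 1(1) = 7/17; a_2 = (7/17)/(23/3) = 21/391
  n = 3: D(3) = 3(3 + 11/6) = 29/2; numerator = 2(21/391) - 1(12/17) = -234/391; a_3 = (-234/391)/(29/2) = -468/11339
  n = 4: D(4) = 4(4 + 11/6) = 70/3; numerator = 2(-468/11339) - 1(21/391) = -1545/11339; a_4 = (-1545/11339)/(70/3) = -927/158746

r = 3/2; a_0 = 1; a_1 = 12/17; a_2 = 21/391; a_3 = -468/11339; a_4 = -927/158746


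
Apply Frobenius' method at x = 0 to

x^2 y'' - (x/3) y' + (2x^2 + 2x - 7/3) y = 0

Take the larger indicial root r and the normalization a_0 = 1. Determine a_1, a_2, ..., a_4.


Write in Frobenius form y'' + (p(x)/x) y' + (q(x)/x^2) y = 0:
  p(x) = -1/3,  q(x) = 2x^2 + 2x - 7/3.
Indicial equation: r(r-1) + (-1/3) r + (-7/3) = 0 -> roots r_1 = 7/3, r_2 = -1.
Take r = r_1 = 7/3. Let y(x) = x^r sum_{n>=0} a_n x^n with a_0 = 1.
Substitute y = x^r sum a_n x^n and match x^{r+n}. The recurrence is
  D(n) a_n + 2 a_{n-1} + 2 a_{n-2} = 0,  where D(n) = (r+n)(r+n-1) + (-1/3)(r+n) + (-7/3).
  a_n = [-2 a_{n-1} - 2 a_{n-2}] / D(n).
Since the indicial polynomial factors as (r - r_1)(r - r_2), D(n) = (r_1 + n - r_1)(r_1 + n - r_2) = n(n + 10/3).
Evaluating step by step (a_0 = 1):
  n = 1: D(1) = 1(1 + 10/3) = 13/3; numerator = -2(1) = -2; a_1 = (-2)/(13/3) = -6/13
  n = 2: D(2) = 2(2 + 10/3) = 32/3; numerator = -2(-6/13) - 2(1) = -14/13; a_2 = (-14/13)/(32/3) = -21/208
  n = 3: D(3) = 3(3 + 10/3) = 19; numerator = -2(-21/208) - 2(-6/13) = 9/8; a_3 = (9/8)/(19) = 9/152
  n = 4: D(4) = 4(4 + 10/3) = 88/3; numerator = -2(9/152) - 2(-21/208) = 165/1976; a_4 = (165/1976)/(88/3) = 45/15808

r = 7/3; a_0 = 1; a_1 = -6/13; a_2 = -21/208; a_3 = 9/152; a_4 = 45/15808


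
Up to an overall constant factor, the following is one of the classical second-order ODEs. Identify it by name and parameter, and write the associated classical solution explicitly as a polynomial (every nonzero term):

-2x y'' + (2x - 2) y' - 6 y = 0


All three coefficients share the factor -2; dividing through by -2 gives  x y'' + (1 - x) y' + 3 y = 0.
This matches the Laguerre equation x y'' + (1 - x) y' + n y = 0 with n = 3; the polynomial solution is L_3(x).
With y = sum_k a_k x^k, matching x^k gives (k+1)k a_{k+1} + (k+1) a_{k+1} - k a_k + n a_k = 0, i.e. (k+1)^2 a_{k+1} = (k - n) a_k = (k - 3) a_k. The right side vanishes at k = 3, so the series terminates at degree 3.
Standard normalization L_n(0) = 1 gives a_0 = 1. Work upward with a_{k+1} = (k - 3) a_k / (k+1)^2:
  a_1 = (0 - 3)(1) / 1^2 = -3/1 = -3
  a_2 = (1 - 3)(-3) / 2^2 = 6/4 = 3/2
  a_3 = (2 - 3)(3/2) / 3^2 = (-3/2)/9 = -1/6
Hence L_3(x) = -x^3/6 + 3 x^2/2 - 3 x + 1.

L_3(x); series = -x^3/6 + 3 x^2/2 - 3 x + 1


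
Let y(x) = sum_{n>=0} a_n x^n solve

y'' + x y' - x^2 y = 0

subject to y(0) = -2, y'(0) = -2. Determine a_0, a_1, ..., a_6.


Ansatz: y(x) = sum_{n>=0} a_n x^n, so y'(x) = sum_{n>=1} n a_n x^(n-1) and y''(x) = sum_{n>=2} n(n-1) a_n x^(n-2).
Substitute into P(x) y'' + Q(x) y' + R(x) y = 0 with P(x) = 1, Q(x) = x, R(x) = -x^2, and match powers of x.
Initial conditions: a_0 = -2, a_1 = -2.
Setting the coefficient of each power of x to zero and solving order by order (substituting the coefficients already found):
  x^0: 2 a_2 = 0  ->  a_2 = 0
  x^1: 6 a_3 + a_1 = 0  ->  6 a_3 = -a_1 = 2  ->  a_3 = 1/3
  x^2: 12 a_4 + 2 a_2 - a_0 = 0  ->  12 a_4 = -2 a_2 + a_0 = -2  ->  a_4 = -1/6
  x^3: 20 a_5 + 3 a_3 - a_1 = 0  ->  20 a_5 = -3 a_3 + a_1 = -3  ->  a_5 = -3/20
  x^4: 30 a_6 + 4 a_4 - a_2 = 0  ->  30 a_6 = -4 a_4 + a_2 = 2/3  ->  a_6 = 1/45
Truncated series: y(x) = -2 - 2 x + (1/3) x^3 - (1/6) x^4 - (3/20) x^5 + (1/45) x^6 + O(x^7).

a_0 = -2; a_1 = -2; a_2 = 0; a_3 = 1/3; a_4 = -1/6; a_5 = -3/20; a_6 = 1/45


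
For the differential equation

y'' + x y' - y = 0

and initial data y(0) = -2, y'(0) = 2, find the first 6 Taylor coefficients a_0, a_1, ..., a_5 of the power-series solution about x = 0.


Ansatz: y(x) = sum_{n>=0} a_n x^n, so y'(x) = sum_{n>=1} n a_n x^(n-1) and y''(x) = sum_{n>=2} n(n-1) a_n x^(n-2).
Substitute into P(x) y'' + Q(x) y' + R(x) y = 0 with P(x) = 1, Q(x) = x, R(x) = -1, and match powers of x.
Initial conditions: a_0 = -2, a_1 = 2.
Setting the coefficient of each power of x to zero and solving order by order (substituting the coefficients already found):
  x^0: 2 a_2 - a_0 = 0  ->  2 a_2 = a_0 = -2  ->  a_2 = -1
  x^1: 6 a_3 = 0  ->  a_3 = 0
  x^2: 12 a_4 + a_2 = 0  ->  12 a_4 = -a_2 = 1  ->  a_4 = 1/12
  x^3: 20 a_5 + 2 a_3 = 0  ->  20 a_5 = -2 a_3 = 0  ->  a_5 = 0
Truncated series: y(x) = -2 + 2 x - x^2 + (1/12) x^4 + O(x^6).

a_0 = -2; a_1 = 2; a_2 = -1; a_3 = 0; a_4 = 1/12; a_5 = 0


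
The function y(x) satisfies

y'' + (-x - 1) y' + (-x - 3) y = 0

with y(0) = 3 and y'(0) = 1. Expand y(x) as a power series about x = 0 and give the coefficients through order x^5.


Ansatz: y(x) = sum_{n>=0} a_n x^n, so y'(x) = sum_{n>=1} n a_n x^(n-1) and y''(x) = sum_{n>=2} n(n-1) a_n x^(n-2).
Substitute into P(x) y'' + Q(x) y' + R(x) y = 0 with P(x) = 1, Q(x) = -x - 1, R(x) = -x - 3, and match powers of x.
Initial conditions: a_0 = 3, a_1 = 1.
Setting the coefficient of each power of x to zero and solving order by order (substituting the coefficients already found):
  x^0: 2 a_2 - a_1 - 3 a_0 = 0  ->  2 a_2 = a_1 + 3 a_0 = 10  ->  a_2 = 5
  x^1: 6 a_3 - 2 a_2 - 4 a_1 - a_0 = 0  ->  6 a_3 = 2 a_2 + 4 a_1 + a_0 = 17  ->  a_3 = 17/6
  x^2: 12 a_4 - 3 a_3 - 5 a_2 - a_1 = 0  ->  12 a_4 = 3 a_3 + 5 a_2 + a_1 = 69/2  ->  a_4 = 23/8
  x^3: 20 a_5 - 4 a_4 - 6 a_3 - a_2 = 0  ->  20 a_5 = 4 a_4 + 6 a_3 + a_2 = 67/2  ->  a_5 = 67/40
Truncated series: y(x) = 3 + x + 5 x^2 + (17/6) x^3 + (23/8) x^4 + (67/40) x^5 + O(x^6).

a_0 = 3; a_1 = 1; a_2 = 5; a_3 = 17/6; a_4 = 23/8; a_5 = 67/40


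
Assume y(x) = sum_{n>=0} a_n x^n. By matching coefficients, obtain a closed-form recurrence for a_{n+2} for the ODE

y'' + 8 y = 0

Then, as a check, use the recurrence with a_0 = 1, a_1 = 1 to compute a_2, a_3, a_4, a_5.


Substitute y = sum_n a_n x^n into y'' + (const) y = 0.
y''(x) = sum_{n>=0} (n+2)(n+1) a_{n+2} x^n.
The ODE becomes sum_n [(n+2)(n+1) a_{n+2} + 8 a_n] x^n = 0.
Setting each coefficient to zero gives the recurrence:
  (n+2)(n+1) a_{n+2} + 8 a_n = 0,
  a_{n+2} = -8 / ((n+1)(n+2)) a_n.

Check with a_0 = 1, a_1 = 1 (apply the recurrence for n = 0, 1, 2, 3): a_0 = 1, a_1 = 1, a_2 = -4, a_3 = -4/3, a_4 = 8/3, a_5 = 8/15.

a_{n+2} = -8/((n+1)(n+2)) * a_n; check: a_0 = 1, a_1 = 1, a_2 = -4, a_3 = -4/3, a_4 = 8/3, a_5 = 8/15


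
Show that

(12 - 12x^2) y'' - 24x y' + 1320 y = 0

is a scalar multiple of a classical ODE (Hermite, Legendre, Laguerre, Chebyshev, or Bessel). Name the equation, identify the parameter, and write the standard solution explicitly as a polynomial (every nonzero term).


All three coefficients share the factor 12; dividing through by 12 gives  (1 - x^2) y'' - 2x y' + 110 y = 0.
This matches the Legendre equation (1 - x^2) y'' - 2x y' + n(n+1) y = 0 (note the -2x y' term) with n(n+1) = 110, so n = 10; the polynomial solution is P_10(x).
With y = sum_k a_k x^k, matching x^k gives (k+2)(k+1) a_{k+2} = [k(k+1) - n(n+1)] a_k = (k - 10)(k + 11) a_k. The right side vanishes at k = 10, so the series with the parity of 10 terminates at degree 10.
Standard normalization (P_n(1) = 1): leading coefficient (2n)!/(2^n (n!)^2) = 2432902008176640000/(1024*13168189440000) = 46189/256, so a_10 = 46189/256. Work downward with a_k = (k+1)(k+2) a_{k+2} / ((k - 10)(k + 11)):
  a_8 = (9)(10)(46189/256) / ((8 - 10)(8 + 11)) = (2078505/128)/(-38) = -109395/256
  a_6 = (7)(8)(-109395/256) / ((6 - 10)(6 + 11)) = (-765765/32)/(-68) = 45045/128
  a_4 = (5)(6)(45045/128) / ((4 - 10)(4 + 11)) = (675675/64)/(-90) = -15015/128
  a_2 = (3)(4)(-15015/128) / ((2 - 10)(2 + 11)) = (-45045/32)/(-104) = 3465/256
  a_0 = (1)(2)(3465/256) / ((0 - 10)(0 + 11)) = (3465/128)/(-110) = -63/256
Hence P_10(x) = 46189 x^10/256 - 109395 x^8/256 + 45045 x^6/128 - 15015 x^4/128 + 3465 x^2/256 - 63/256.

P_10(x); series = 46189 x^10/256 - 109395 x^8/256 + 45045 x^6/128 - 15015 x^4/128 + 3465 x^2/256 - 63/256


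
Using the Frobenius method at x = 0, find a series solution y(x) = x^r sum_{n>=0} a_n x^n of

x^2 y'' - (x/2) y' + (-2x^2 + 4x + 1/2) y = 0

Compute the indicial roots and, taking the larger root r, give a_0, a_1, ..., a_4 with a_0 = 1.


Write in Frobenius form y'' + (p(x)/x) y' + (q(x)/x^2) y = 0:
  p(x) = -1/2,  q(x) = -2x^2 + 4x + 1/2.
Indicial equation: r(r-1) + (-1/2) r + (1/2) = 0 -> roots r_1 = 1, r_2 = 1/2.
Take r = r_1 = 1. Let y(x) = x^r sum_{n>=0} a_n x^n with a_0 = 1.
Substitute y = x^r sum a_n x^n and match x^{r+n}. The recurrence is
  D(n) a_n + 4 a_{n-1} - 2 a_{n-2} = 0,  where D(n) = (r+n)(r+n-1) + (-1/2)(r+n) + (1/2).
  a_n = [-4 a_{n-1} + 2 a_{n-2}] / D(n).
Since the indicial polynomial factors as (r - r_1)(r - r_2), D(n) = (r_1 + n - r_1)(r_1 + n - r_2) = n(n + 1/2).
Evaluating step by step (a_0 = 1):
  n = 1: D(1) = 1(1 + 1/2) = 3/2; numerator = -4(1) = -4; a_1 = (-4)/(3/2) = -8/3
  n = 2: D(2) = 2(2 + 1/2) = 5; numerator = -4(-8/3) + 2(1) = 38/3; a_2 = (38/3)/(5) = 38/15
  n = 3: D(3) = 3(3 + 1/2) = 21/2; numerator = -4(38/15) + 2(-8/3) = -232/15; a_3 = (-232/15)/(21/2) = -464/315
  n = 4: D(4) = 4(4 + 1/2) = 18; numerator = -4(-464/315) + 2(38/15) = 3452/315; a_4 = (3452/315)/(18) = 1726/2835

r = 1; a_0 = 1; a_1 = -8/3; a_2 = 38/15; a_3 = -464/315; a_4 = 1726/2835


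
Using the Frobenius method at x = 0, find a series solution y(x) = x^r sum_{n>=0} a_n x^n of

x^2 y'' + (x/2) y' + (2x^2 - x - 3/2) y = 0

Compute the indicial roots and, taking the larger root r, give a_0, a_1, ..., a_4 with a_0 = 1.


Write in Frobenius form y'' + (p(x)/x) y' + (q(x)/x^2) y = 0:
  p(x) = 1/2,  q(x) = 2x^2 - x - 3/2.
Indicial equation: r(r-1) + (1/2) r + (-3/2) = 0 -> roots r_1 = 3/2, r_2 = -1.
Take r = r_1 = 3/2. Let y(x) = x^r sum_{n>=0} a_n x^n with a_0 = 1.
Substitute y = x^r sum a_n x^n and match x^{r+n}. The recurrence is
  D(n) a_n - 1 a_{n-1} + 2 a_{n-2} = 0,  where D(n) = (r+n)(r+n-1) + (1/2)(r+n) + (-3/2).
  a_n = [1 a_{n-1} - 2 a_{n-2}] / D(n).
Since the indicial polynomial factors as (r - r_1)(r - r_2), D(n) = (r_1 + n - r_1)(r_1 + n - r_2) = n(n + 5/2).
Evaluating step by step (a_0 = 1):
  n = 1: D(1) = 1(1 + 5/2) = 7/2; numerator = 1(1) = 1; a_1 = (1)/(7/2) = 2/7
  n = 2: D(2) = 2(2 + 5/2) = 9; numerator = 1(2/7) - 2(1) = -12/7; a_2 = (-12/7)/(9) = -4/21
  n = 3: D(3) = 3(3 + 5/2) = 33/2; numerator = 1(-4/21) - 2(2/7) = -16/21; a_3 = (-16/21)/(33/2) = -32/693
  n = 4: D(4) = 4(4 + 5/2) = 26; numerator = 1(-32/693) - 2(-4/21) = 232/693; a_4 = (232/693)/(26) = 116/9009

r = 3/2; a_0 = 1; a_1 = 2/7; a_2 = -4/21; a_3 = -32/693; a_4 = 116/9009


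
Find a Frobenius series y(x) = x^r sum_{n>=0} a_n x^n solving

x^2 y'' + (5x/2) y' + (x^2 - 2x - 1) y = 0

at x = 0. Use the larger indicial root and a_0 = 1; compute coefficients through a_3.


Write in Frobenius form y'' + (p(x)/x) y' + (q(x)/x^2) y = 0:
  p(x) = 5/2,  q(x) = x^2 - 2x - 1.
Indicial equation: r(r-1) + (5/2) r + (-1) = 0 -> roots r_1 = 1/2, r_2 = -2.
Take r = r_1 = 1/2. Let y(x) = x^r sum_{n>=0} a_n x^n with a_0 = 1.
Substitute y = x^r sum a_n x^n and match x^{r+n}. The recurrence is
  D(n) a_n - 2 a_{n-1} + 1 a_{n-2} = 0,  where D(n) = (r+n)(r+n-1) + (5/2)(r+n) + (-1).
  a_n = [2 a_{n-1} - 1 a_{n-2}] / D(n).
Since the indicial polynomial factors as (r - r_1)(r - r_2), D(n) = (r_1 + n - r_1)(r_1 + n - r_2) = n(n + 5/2).
Evaluating step by step (a_0 = 1):
  n = 1: D(1) = 1(1 + 5/2) = 7/2; numerator = 2(1) = 2; a_1 = (2)/(7/2) = 4/7
  n = 2: D(2) = 2(2 + 5/2) = 9; numerator = 2(4/7) - 1(1) = 1/7; a_2 = (1/7)/(9) = 1/63
  n = 3: D(3) = 3(3 + 5/2) = 33/2; numerator = 2(1/63) - 1(4/7) = -34/63; a_3 = (-34/63)/(33/2) = -68/2079

r = 1/2; a_0 = 1; a_1 = 4/7; a_2 = 1/63; a_3 = -68/2079


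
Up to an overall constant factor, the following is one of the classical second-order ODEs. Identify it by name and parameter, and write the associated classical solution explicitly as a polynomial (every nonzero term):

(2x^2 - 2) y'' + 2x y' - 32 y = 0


All three coefficients share the factor -2; dividing through by -2 gives  (1 - x^2) y'' - x y' + 16 y = 0.
This matches the Chebyshev equation (1 - x^2) y'' - x y' + n^2 y = 0 (note the -x y' term, not -2x y') with n^2 = 16, so n = 4; the polynomial solution is T_4(x).
With y = sum_k a_k x^k, matching x^k gives (k+2)(k+1) a_{k+2} = (k^2 - n^2) a_k = (k - 4)(k + 4) a_k. The right side vanishes at k = 4, so the series with the parity of 4 terminates at degree 4.
Standard normalization: leading coefficient of T_n is 2^(n-1), so a_4 = 2^3 = 8. Work downward with a_k = (k+1)(k+2) a_{k+2} / ((k - 4)(k + 4)):
  a_2 = (3)(4)(8) / ((2 - 4)(2 + 4)) = 96/(-12) = -8
  a_0 = (1)(2)(-8) / ((0 - 4)(0 + 4)) = -16/(-16) = 1
Hence T_4(x) = 8 x^4 - 8 x^2 + 1.

T_4(x); series = 8 x^4 - 8 x^2 + 1


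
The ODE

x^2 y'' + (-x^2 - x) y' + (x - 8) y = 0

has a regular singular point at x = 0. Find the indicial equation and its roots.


Divide by x^2 to reach normal form y'' + P_1(x) y' + P_2(x) y = 0 with P_1(x) = -1 - 1/x and P_2(x) = 1/x - 8/x^2.
x = 0 is a singular point because the y'-coefficient -1 - 1/x has a pole at x = 0 and the y-coefficient 1/x - 8/x^2 has a pole at x = 0.
It is a regular singular point because x P_1(x) = p(x) = -x - 1 and x^2 P_2(x) = q(x) = x - 8 are polynomials, hence analytic at x = 0.
p(0) = -1,  q(0) = -8.
Indicial equation: r(r-1) + p(0) r + q(0) = 0, i.e. r^2 + (p(0) - 1) r + q(0) = 0, i.e. r^2 - 2 r - 8 = 0.
Discriminant: (-2)^2 - 4(-8) = 36, so r = (2 ± 6)/2.
Solving: r_1 = 4, r_2 = -2.

indicial: r^2 - 2 r - 8 = 0; roots r_1 = 4, r_2 = -2


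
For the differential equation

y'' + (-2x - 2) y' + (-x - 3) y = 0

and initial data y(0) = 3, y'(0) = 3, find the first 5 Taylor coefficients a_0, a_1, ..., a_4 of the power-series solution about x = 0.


Ansatz: y(x) = sum_{n>=0} a_n x^n, so y'(x) = sum_{n>=1} n a_n x^(n-1) and y''(x) = sum_{n>=2} n(n-1) a_n x^(n-2).
Substitute into P(x) y'' + Q(x) y' + R(x) y = 0 with P(x) = 1, Q(x) = -2x - 2, R(x) = -x - 3, and match powers of x.
Initial conditions: a_0 = 3, a_1 = 3.
Setting the coefficient of each power of x to zero and solving order by order (substituting the coefficients already found):
  x^0: 2 a_2 - 2 a_1 - 3 a_0 = 0  ->  2 a_2 = 2 a_1 + 3 a_0 = 15  ->  a_2 = 15/2
  x^1: 6 a_3 - 4 a_2 - 5 a_1 - a_0 = 0  ->  6 a_3 = 4 a_2 + 5 a_1 + a_0 = 48  ->  a_3 = 8
  x^2: 12 a_4 - 6 a_3 - 7 a_2 - a_1 = 0  ->  12 a_4 = 6 a_3 + 7 a_2 + a_1 = 207/2  ->  a_4 = 69/8
Truncated series: y(x) = 3 + 3 x + (15/2) x^2 + 8 x^3 + (69/8) x^4 + O(x^5).

a_0 = 3; a_1 = 3; a_2 = 15/2; a_3 = 8; a_4 = 69/8


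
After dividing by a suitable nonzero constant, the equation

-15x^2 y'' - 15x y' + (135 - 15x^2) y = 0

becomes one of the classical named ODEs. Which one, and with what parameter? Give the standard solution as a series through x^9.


All three coefficients share the factor -15; dividing through by -15 gives  x^2 y'' + x y' + (x^2 - 9) y = 0.
This matches the Bessel equation x^2 y'' + x y' + (x^2 - nu^2) y = 0 with nu^2 = 9, so nu = 3; the solution bounded at x = 0 is J_3(x).
Frobenius at x = 0: indicial roots ±nu; for r = nu the recurrence k(k + 2nu) c_k = -c_{k-2} gives the standard series J_nu(x) = sum_{k>=0} (-1)^k / (k! (k+nu)!) (x/2)^(2k+nu). Evaluate the first 4 terms:
  k = 0: (-1)^0 / (0! * 3! * 2^3) x^3 = 1/(1*6*8) x^3 = (1/48) x^3
  k = 1: (-1)^1 / (1! * 4! * 2^5) x^5 = -1/(1*24*32) x^5 = (-1/768) x^5
  k = 2: (-1)^2 / (2! * 5! * 2^7) x^7 = 1/(2*120*128) x^7 = (1/30720) x^7
  k = 3: (-1)^3 / (3! * 6! * 2^9) x^9 = -1/(6*720*512) x^9 = (-1/2211840) x^9
Hence J_3(x) = -x^9/2211840 + x^7/30720 - x^5/768 + x^3/48 + ....

J_3(x); series = -x^9/2211840 + x^7/30720 - x^5/768 + x^3/48


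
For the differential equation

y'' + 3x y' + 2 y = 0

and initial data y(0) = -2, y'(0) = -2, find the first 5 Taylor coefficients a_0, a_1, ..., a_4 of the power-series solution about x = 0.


Ansatz: y(x) = sum_{n>=0} a_n x^n, so y'(x) = sum_{n>=1} n a_n x^(n-1) and y''(x) = sum_{n>=2} n(n-1) a_n x^(n-2).
Substitute into P(x) y'' + Q(x) y' + R(x) y = 0 with P(x) = 1, Q(x) = 3x, R(x) = 2, and match powers of x.
Initial conditions: a_0 = -2, a_1 = -2.
Setting the coefficient of each power of x to zero and solving order by order (substituting the coefficients already found):
  x^0: 2 a_2 + 2 a_0 = 0  ->  2 a_2 = -2 a_0 = 4  ->  a_2 = 2
  x^1: 6 a_3 + 5 a_1 = 0  ->  6 a_3 = -5 a_1 = 10  ->  a_3 = 5/3
  x^2: 12 a_4 + 8 a_2 = 0  ->  12 a_4 = -8 a_2 = -16  ->  a_4 = -4/3
Truncated series: y(x) = -2 - 2 x + 2 x^2 + (5/3) x^3 - (4/3) x^4 + O(x^5).

a_0 = -2; a_1 = -2; a_2 = 2; a_3 = 5/3; a_4 = -4/3


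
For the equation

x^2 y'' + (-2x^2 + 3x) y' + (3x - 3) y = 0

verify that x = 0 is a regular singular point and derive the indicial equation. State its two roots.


Divide by x^2 to reach normal form y'' + P_1(x) y' + P_2(x) y = 0 with P_1(x) = -2 + 3/x and P_2(x) = 3/x - 3/x^2.
x = 0 is a singular point because the y'-coefficient -2 + 3/x has a pole at x = 0 and the y-coefficient 3/x - 3/x^2 has a pole at x = 0.
It is a regular singular point because x P_1(x) = p(x) = 3 - 2x and x^2 P_2(x) = q(x) = 3x - 3 are polynomials, hence analytic at x = 0.
p(0) = 3,  q(0) = -3.
Indicial equation: r(r-1) + p(0) r + q(0) = 0, i.e. r^2 + (p(0) - 1) r + q(0) = 0, i.e. r^2 + 2 r - 3 = 0.
Discriminant: (2)^2 - 4(-3) = 16, so r = (-2 ± 4)/2.
Solving: r_1 = 1, r_2 = -3.

indicial: r^2 + 2 r - 3 = 0; roots r_1 = 1, r_2 = -3


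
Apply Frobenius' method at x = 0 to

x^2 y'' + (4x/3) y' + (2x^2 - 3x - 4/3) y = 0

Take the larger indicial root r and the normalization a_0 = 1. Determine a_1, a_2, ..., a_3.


Write in Frobenius form y'' + (p(x)/x) y' + (q(x)/x^2) y = 0:
  p(x) = 4/3,  q(x) = 2x^2 - 3x - 4/3.
Indicial equation: r(r-1) + (4/3) r + (-4/3) = 0 -> roots r_1 = 1, r_2 = -4/3.
Take r = r_1 = 1. Let y(x) = x^r sum_{n>=0} a_n x^n with a_0 = 1.
Substitute y = x^r sum a_n x^n and match x^{r+n}. The recurrence is
  D(n) a_n - 3 a_{n-1} + 2 a_{n-2} = 0,  where D(n) = (r+n)(r+n-1) + (4/3)(r+n) + (-4/3).
  a_n = [3 a_{n-1} - 2 a_{n-2}] / D(n).
Since the indicial polynomial factors as (r - r_1)(r - r_2), D(n) = (r_1 + n - r_1)(r_1 + n - r_2) = n(n + 7/3).
Evaluating step by step (a_0 = 1):
  n = 1: D(1) = 1(1 + 7/3) = 10/3; numerator = 3(1) = 3; a_1 = (3)/(10/3) = 9/10
  n = 2: D(2) = 2(2 + 7/3) = 26/3; numerator = 3(9/10) - 2(1) = 7/10; a_2 = (7/10)/(26/3) = 21/260
  n = 3: D(3) = 3(3 + 7/3) = 16; numerator = 3(21/260) - 2(9/10) = -81/52; a_3 = (-81/52)/(16) = -81/832

r = 1; a_0 = 1; a_1 = 9/10; a_2 = 21/260; a_3 = -81/832


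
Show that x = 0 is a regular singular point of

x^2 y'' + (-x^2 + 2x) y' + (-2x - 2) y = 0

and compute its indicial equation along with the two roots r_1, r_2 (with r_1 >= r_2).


Divide by x^2 to reach normal form y'' + P_1(x) y' + P_2(x) y = 0 with P_1(x) = -1 + 2/x and P_2(x) = -2/x - 2/x^2.
x = 0 is a singular point because the y'-coefficient -1 + 2/x has a pole at x = 0 and the y-coefficient -2/x - 2/x^2 has a pole at x = 0.
It is a regular singular point because x P_1(x) = p(x) = 2 - x and x^2 P_2(x) = q(x) = -2x - 2 are polynomials, hence analytic at x = 0.
p(0) = 2,  q(0) = -2.
Indicial equation: r(r-1) + p(0) r + q(0) = 0, i.e. r^2 + (p(0) - 1) r + q(0) = 0, i.e. r^2 + 1 r - 2 = 0.
Discriminant: (1)^2 - 4(-2) = 9, so r = (-1 ± 3)/2.
Solving: r_1 = 1, r_2 = -2.

indicial: r^2 + 1 r - 2 = 0; roots r_1 = 1, r_2 = -2


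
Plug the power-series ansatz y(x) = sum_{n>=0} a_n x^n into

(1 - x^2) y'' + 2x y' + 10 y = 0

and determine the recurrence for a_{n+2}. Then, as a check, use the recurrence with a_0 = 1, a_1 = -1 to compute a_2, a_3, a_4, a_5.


Substitute y = sum_n a_n x^n.
(1 - 1 x^2) y'' contributes (n+2)(n+1) a_{n+2} - n(n-1) a_n at x^n.
2 x y'(x) contributes 2 n a_n at x^n.
10 y(x) contributes 10 a_n at x^n.
Matching x^n: (n+2)(n+1) a_{n+2} + (-n(n-1) + 2 n + 10) a_n = 0.
Thus a_{n+2} = (n(n-1) - 2 n - 10) / ((n+1)(n+2)) * a_n.

Check with a_0 = 1, a_1 = -1 (apply the recurrence for n = 0, 1, 2, 3): a_0 = 1, a_1 = -1, a_2 = -5, a_3 = 2, a_4 = 5, a_5 = -1.

a_(n+2) = (n(n-1) - 2 n - 10) / ((n+1)(n+2)) * a_n; check: a_0 = 1, a_1 = -1, a_2 = -5, a_3 = 2, a_4 = 5, a_5 = -1


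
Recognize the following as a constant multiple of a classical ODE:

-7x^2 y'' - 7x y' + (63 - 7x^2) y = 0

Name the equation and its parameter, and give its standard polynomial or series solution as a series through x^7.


All three coefficients share the factor -7; dividing through by -7 gives  x^2 y'' + x y' + (x^2 - 9) y = 0.
This matches the Bessel equation x^2 y'' + x y' + (x^2 - nu^2) y = 0 with nu^2 = 9, so nu = 3; the solution bounded at x = 0 is J_3(x).
Frobenius at x = 0: indicial roots ±nu; for r = nu the recurrence k(k + 2nu) c_k = -c_{k-2} gives the standard series J_nu(x) = sum_{k>=0} (-1)^k / (k! (k+nu)!) (x/2)^(2k+nu). Evaluate the first 3 terms:
  k = 0: (-1)^0 / (0! * 3! * 2^3) x^3 = 1/(1*6*8) x^3 = (1/48) x^3
  k = 1: (-1)^1 / (1! * 4! * 2^5) x^5 = -1/(1*24*32) x^5 = (-1/768) x^5
  k = 2: (-1)^2 / (2! * 5! * 2^7) x^7 = 1/(2*120*128) x^7 = (1/30720) x^7
Hence J_3(x) = x^7/30720 - x^5/768 + x^3/48 + ....

J_3(x); series = x^7/30720 - x^5/768 + x^3/48


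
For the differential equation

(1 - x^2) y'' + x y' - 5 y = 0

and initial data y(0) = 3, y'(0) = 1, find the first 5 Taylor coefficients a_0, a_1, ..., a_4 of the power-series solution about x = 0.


Ansatz: y(x) = sum_{n>=0} a_n x^n, so y'(x) = sum_{n>=1} n a_n x^(n-1) and y''(x) = sum_{n>=2} n(n-1) a_n x^(n-2).
Substitute into P(x) y'' + Q(x) y' + R(x) y = 0 with P(x) = 1 - x^2, Q(x) = x, R(x) = -5, and match powers of x.
Initial conditions: a_0 = 3, a_1 = 1.
Setting the coefficient of each power of x to zero and solving order by order (substituting the coefficients already found):
  x^0: 2 a_2 - 5 a_0 = 0  ->  2 a_2 = 5 a_0 = 15  ->  a_2 = 15/2
  x^1: 6 a_3 - 4 a_1 = 0  ->  6 a_3 = 4 a_1 = 4  ->  a_3 = 2/3
  x^2: 12 a_4 - 5 a_2 = 0  ->  12 a_4 = 5 a_2 = 75/2  ->  a_4 = 25/8
Truncated series: y(x) = 3 + x + (15/2) x^2 + (2/3) x^3 + (25/8) x^4 + O(x^5).

a_0 = 3; a_1 = 1; a_2 = 15/2; a_3 = 2/3; a_4 = 25/8


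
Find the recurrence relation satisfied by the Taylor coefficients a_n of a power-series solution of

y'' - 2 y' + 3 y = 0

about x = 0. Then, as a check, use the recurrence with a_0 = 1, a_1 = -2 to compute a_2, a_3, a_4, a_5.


Substitute y = sum_n a_n x^n.
y''(x) has coefficient (n+2)(n+1) a_{n+2} at x^n;
-2 y'(x) has coefficient -2 (n+1) a_{n+1} at x^n;
3 y(x) has coefficient 3 a_n at x^n.
Matching x^n: (n+2)(n+1) a_{n+2} - 2 (n+1) a_{n+1} + 3 a_n = 0.
Thus a_{n+2} = [2 (n+1) a_{n+1} - 3 a_n] / ((n+1)(n+2)).

Check with a_0 = 1, a_1 = -2 (apply the recurrence for n = 0, 1, 2, 3): a_0 = 1, a_1 = -2, a_2 = -7/2, a_3 = -4/3, a_4 = 5/24, a_5 = 17/60.

a_(n+2) = [2 (n+1) a_(n+1) - 3 a_n] / ((n+1)(n+2)); check: a_0 = 1, a_1 = -2, a_2 = -7/2, a_3 = -4/3, a_4 = 5/24, a_5 = 17/60


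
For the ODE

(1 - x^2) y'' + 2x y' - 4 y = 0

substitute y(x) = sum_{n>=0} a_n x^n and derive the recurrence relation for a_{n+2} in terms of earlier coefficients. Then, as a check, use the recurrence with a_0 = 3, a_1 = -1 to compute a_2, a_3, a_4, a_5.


Substitute y = sum_n a_n x^n.
(1 - 1 x^2) y'' contributes (n+2)(n+1) a_{n+2} - n(n-1) a_n at x^n.
2 x y'(x) contributes 2 n a_n at x^n.
-4 y(x) contributes -4 a_n at x^n.
Matching x^n: (n+2)(n+1) a_{n+2} + (-n(n-1) + 2 n - 4) a_n = 0.
Thus a_{n+2} = (n(n-1) - 2 n + 4) / ((n+1)(n+2)) * a_n.

Check with a_0 = 3, a_1 = -1 (apply the recurrence for n = 0, 1, 2, 3): a_0 = 3, a_1 = -1, a_2 = 6, a_3 = -1/3, a_4 = 1, a_5 = -1/15.

a_(n+2) = (n(n-1) - 2 n + 4) / ((n+1)(n+2)) * a_n; check: a_0 = 3, a_1 = -1, a_2 = 6, a_3 = -1/3, a_4 = 1, a_5 = -1/15


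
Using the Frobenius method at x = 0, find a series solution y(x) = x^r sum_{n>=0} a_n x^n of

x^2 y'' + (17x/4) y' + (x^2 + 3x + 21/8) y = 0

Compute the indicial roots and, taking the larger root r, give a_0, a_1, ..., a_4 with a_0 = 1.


Write in Frobenius form y'' + (p(x)/x) y' + (q(x)/x^2) y = 0:
  p(x) = 17/4,  q(x) = x^2 + 3x + 21/8.
Indicial equation: r(r-1) + (17/4) r + (21/8) = 0 -> roots r_1 = -3/2, r_2 = -7/4.
Take r = r_1 = -3/2. Let y(x) = x^r sum_{n>=0} a_n x^n with a_0 = 1.
Substitute y = x^r sum a_n x^n and match x^{r+n}. The recurrence is
  D(n) a_n + 3 a_{n-1} + 1 a_{n-2} = 0,  where D(n) = (r+n)(r+n-1) + (17/4)(r+n) + (21/8).
  a_n = [-3 a_{n-1} - 1 a_{n-2}] / D(n).
Since the indicial polynomial factors as (r - r_1)(r - r_2), D(n) = (r_1 + n - r_1)(r_1 + n - r_2) = n(n + 1/4).
Evaluating step by step (a_0 = 1):
  n = 1: D(1) = 1(1 + 1/4) = 5/4; numerator = -3(1) = -3; a_1 = (-3)/(5/4) = -12/5
  n = 2: D(2) = 2(2 + 1/4) = 9/2; numerator = -3(-12/5) - 1(1) = 31/5; a_2 = (31/5)/(9/2) = 62/45
  n = 3: D(3) = 3(3 + 1/4) = 39/4; numerator = -3(62/45) - 1(-12/5) = -26/15; a_3 = (-26/15)/(39/4) = -8/45
  n = 4: D(4) = 4(4 + 1/4) = 17; numerator = -3(-8/45) - 1(62/45) = -38/45; a_4 = (-38/45)/(17) = -38/765

r = -3/2; a_0 = 1; a_1 = -12/5; a_2 = 62/45; a_3 = -8/45; a_4 = -38/765


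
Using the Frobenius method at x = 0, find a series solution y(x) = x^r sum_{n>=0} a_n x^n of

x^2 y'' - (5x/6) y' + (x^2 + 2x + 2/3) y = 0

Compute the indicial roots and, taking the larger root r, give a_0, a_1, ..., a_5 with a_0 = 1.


Write in Frobenius form y'' + (p(x)/x) y' + (q(x)/x^2) y = 0:
  p(x) = -5/6,  q(x) = x^2 + 2x + 2/3.
Indicial equation: r(r-1) + (-5/6) r + (2/3) = 0 -> roots r_1 = 4/3, r_2 = 1/2.
Take r = r_1 = 4/3. Let y(x) = x^r sum_{n>=0} a_n x^n with a_0 = 1.
Substitute y = x^r sum a_n x^n and match x^{r+n}. The recurrence is
  D(n) a_n + 2 a_{n-1} + 1 a_{n-2} = 0,  where D(n) = (r+n)(r+n-1) + (-5/6)(r+n) + (2/3).
  a_n = [-2 a_{n-1} - 1 a_{n-2}] / D(n).
Since the indicial polynomial factors as (r - r_1)(r - r_2), D(n) = (r_1 + n - r_1)(r_1 + n - r_2) = n(n + 5/6).
Evaluating step by step (a_0 = 1):
  n = 1: D(1) = 1(1 + 5/6) = 11/6; numerator = -2(1) = -2; a_1 = (-2)/(11/6) = -12/11
  n = 2: D(2) = 2(2 + 5/6) = 17/3; numerator = -2(-12/11) - 1(1) = 13/11; a_2 = (13/11)/(17/3) = 39/187
  n = 3: D(3) = 3(3 + 5/6) = 23/2; numerator = -2(39/187) - 1(-12/11) = 126/187; a_3 = (126/187)/(23/2) = 252/4301
  n = 4: D(4) = 4(4 + 5/6) = 58/3; numerator = -2(252/4301) - 1(39/187) = -1401/4301; a_4 = (-1401/4301)/(58/3) = -4203/249458
  n = 5: D(5) = 5(5 + 5/6) = 175/6; numerator = -2(-4203/249458) - 1(252/4301) = -135/5423; a_5 = (-135/5423)/(175/6) = -162/189805

r = 4/3; a_0 = 1; a_1 = -12/11; a_2 = 39/187; a_3 = 252/4301; a_4 = -4203/249458; a_5 = -162/189805


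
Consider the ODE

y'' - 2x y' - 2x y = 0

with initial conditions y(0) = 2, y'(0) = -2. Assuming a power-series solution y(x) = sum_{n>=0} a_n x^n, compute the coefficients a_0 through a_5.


Ansatz: y(x) = sum_{n>=0} a_n x^n, so y'(x) = sum_{n>=1} n a_n x^(n-1) and y''(x) = sum_{n>=2} n(n-1) a_n x^(n-2).
Substitute into P(x) y'' + Q(x) y' + R(x) y = 0 with P(x) = 1, Q(x) = -2x, R(x) = -2x, and match powers of x.
Initial conditions: a_0 = 2, a_1 = -2.
Setting the coefficient of each power of x to zero and solving order by order (substituting the coefficients already found):
  x^0: 2 a_2 = 0  ->  a_2 = 0
  x^1: 6 a_3 - 2 a_1 - 2 a_0 = 0  ->  6 a_3 = 2 a_1 + 2 a_0 = 0  ->  a_3 = 0
  x^2: 12 a_4 - 4 a_2 - 2 a_1 = 0  ->  12 a_4 = 4 a_2 + 2 a_1 = -4  ->  a_4 = -1/3
  x^3: 20 a_5 - 6 a_3 - 2 a_2 = 0  ->  20 a_5 = 6 a_3 + 2 a_2 = 0  ->  a_5 = 0
Truncated series: y(x) = 2 - 2 x - (1/3) x^4 + O(x^6).

a_0 = 2; a_1 = -2; a_2 = 0; a_3 = 0; a_4 = -1/3; a_5 = 0


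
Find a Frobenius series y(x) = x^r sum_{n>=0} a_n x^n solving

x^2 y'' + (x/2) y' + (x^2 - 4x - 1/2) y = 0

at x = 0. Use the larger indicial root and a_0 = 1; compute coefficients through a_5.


Write in Frobenius form y'' + (p(x)/x) y' + (q(x)/x^2) y = 0:
  p(x) = 1/2,  q(x) = x^2 - 4x - 1/2.
Indicial equation: r(r-1) + (1/2) r + (-1/2) = 0 -> roots r_1 = 1, r_2 = -1/2.
Take r = r_1 = 1. Let y(x) = x^r sum_{n>=0} a_n x^n with a_0 = 1.
Substitute y = x^r sum a_n x^n and match x^{r+n}. The recurrence is
  D(n) a_n - 4 a_{n-1} + 1 a_{n-2} = 0,  where D(n) = (r+n)(r+n-1) + (1/2)(r+n) + (-1/2).
  a_n = [4 a_{n-1} - 1 a_{n-2}] / D(n).
Since the indicial polynomial factors as (r - r_1)(r - r_2), D(n) = (r_1 + n - r_1)(r_1 + n - r_2) = n(n + 3/2).
Evaluating step by step (a_0 = 1):
  n = 1: D(1) = 1(1 + 3/2) = 5/2; numerator = 4(1) = 4; a_1 = (4)/(5/2) = 8/5
  n = 2: D(2) = 2(2 + 3/2) = 7; numerator = 4(8/5) - 1(1) = 27/5; a_2 = (27/5)/(7) = 27/35
  n = 3: D(3) = 3(3 + 3/2) = 27/2; numerator = 4(27/35) - 1(8/5) = 52/35; a_3 = (52/35)/(27/2) = 104/945
  n = 4: D(4) = 4(4 + 3/2) = 22; numerator = 4(104/945) - 1(27/35) = -313/945; a_4 = (-313/945)/(22) = -313/20790
  n = 5: D(5) = 5(5 + 3/2) = 65/2; numerator = 4(-313/20790) - 1(104/945) = -118/693; a_5 = (-118/693)/(65/2) = -236/45045

r = 1; a_0 = 1; a_1 = 8/5; a_2 = 27/35; a_3 = 104/945; a_4 = -313/20790; a_5 = -236/45045


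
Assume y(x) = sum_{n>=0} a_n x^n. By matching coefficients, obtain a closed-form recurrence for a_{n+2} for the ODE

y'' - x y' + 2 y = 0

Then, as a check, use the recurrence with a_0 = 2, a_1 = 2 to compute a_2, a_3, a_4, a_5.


Substitute y = sum_n a_n x^n.
y''(x) has coefficient (n+2)(n+1) a_{n+2} at x^n;
-x y'(x) has coefficient -n a_n at x^n (shift);
2 y(x) has coefficient 2 a_n at x^n.
Matching x^n: (n+2)(n+1) a_{n+2} + (-n + 2) a_n = 0.
Thus a_{n+2} = (n - 2) / ((n+1)(n+2)) * a_n.

Check with a_0 = 2, a_1 = 2 (apply the recurrence for n = 0, 1, 2, 3): a_0 = 2, a_1 = 2, a_2 = -2, a_3 = -1/3, a_4 = 0, a_5 = -1/60.

a_(n+2) = (n - 2) / ((n+1)(n+2)) * a_n; check: a_0 = 2, a_1 = 2, a_2 = -2, a_3 = -1/3, a_4 = 0, a_5 = -1/60


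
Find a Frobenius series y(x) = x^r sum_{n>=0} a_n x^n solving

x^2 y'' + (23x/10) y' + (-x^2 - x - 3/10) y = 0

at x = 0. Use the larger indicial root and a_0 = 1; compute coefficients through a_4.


Write in Frobenius form y'' + (p(x)/x) y' + (q(x)/x^2) y = 0:
  p(x) = 23/10,  q(x) = -x^2 - x - 3/10.
Indicial equation: r(r-1) + (23/10) r + (-3/10) = 0 -> roots r_1 = 1/5, r_2 = -3/2.
Take r = r_1 = 1/5. Let y(x) = x^r sum_{n>=0} a_n x^n with a_0 = 1.
Substitute y = x^r sum a_n x^n and match x^{r+n}. The recurrence is
  D(n) a_n - 1 a_{n-1} - 1 a_{n-2} = 0,  where D(n) = (r+n)(r+n-1) + (23/10)(r+n) + (-3/10).
  a_n = [1 a_{n-1} + 1 a_{n-2}] / D(n).
Since the indicial polynomial factors as (r - r_1)(r - r_2), D(n) = (r_1 + n - r_1)(r_1 + n - r_2) = n(n + 17/10).
Evaluating step by step (a_0 = 1):
  n = 1: D(1) = 1(1 + 17/10) = 27/10; numerator = 1(1) = 1; a_1 = (1)/(27/10) = 10/27
  n = 2: D(2) = 2(2 + 17/10) = 37/5; numerator = 1(10/27) + 1(1) = 37/27; a_2 = (37/27)/(37/5) = 5/27
  n = 3: D(3) = 3(3 + 17/10) = 141/10; numerator = 1(5/27) + 1(10/27) = 5/9; a_3 = (5/9)/(141/10) = 50/1269
  n = 4: D(4) = 4(4 + 17/10) = 114/5; numerator = 1(50/1269) + 1(5/27) = 95/423; a_4 = (95/423)/(114/5) = 25/2538

r = 1/5; a_0 = 1; a_1 = 10/27; a_2 = 5/27; a_3 = 50/1269; a_4 = 25/2538


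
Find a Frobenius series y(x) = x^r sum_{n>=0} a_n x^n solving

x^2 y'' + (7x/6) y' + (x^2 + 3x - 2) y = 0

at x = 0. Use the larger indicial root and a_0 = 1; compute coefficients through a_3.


Write in Frobenius form y'' + (p(x)/x) y' + (q(x)/x^2) y = 0:
  p(x) = 7/6,  q(x) = x^2 + 3x - 2.
Indicial equation: r(r-1) + (7/6) r + (-2) = 0 -> roots r_1 = 4/3, r_2 = -3/2.
Take r = r_1 = 4/3. Let y(x) = x^r sum_{n>=0} a_n x^n with a_0 = 1.
Substitute y = x^r sum a_n x^n and match x^{r+n}. The recurrence is
  D(n) a_n + 3 a_{n-1} + 1 a_{n-2} = 0,  where D(n) = (r+n)(r+n-1) + (7/6)(r+n) + (-2).
  a_n = [-3 a_{n-1} - 1 a_{n-2}] / D(n).
Since the indicial polynomial factors as (r - r_1)(r - r_2), D(n) = (r_1 + n - r_1)(r_1 + n - r_2) = n(n + 17/6).
Evaluating step by step (a_0 = 1):
  n = 1: D(1) = 1(1 + 17/6) = 23/6; numerator = -3(1) = -3; a_1 = (-3)/(23/6) = -18/23
  n = 2: D(2) = 2(2 + 17/6) = 29/3; numerator = -3(-18/23) - 1(1) = 31/23; a_2 = (31/23)/(29/3) = 93/667
  n = 3: D(3) = 3(3 + 17/6) = 35/2; numerator = -3(93/667) - 1(-18/23) = 243/667; a_3 = (243/667)/(35/2) = 486/23345

r = 4/3; a_0 = 1; a_1 = -18/23; a_2 = 93/667; a_3 = 486/23345


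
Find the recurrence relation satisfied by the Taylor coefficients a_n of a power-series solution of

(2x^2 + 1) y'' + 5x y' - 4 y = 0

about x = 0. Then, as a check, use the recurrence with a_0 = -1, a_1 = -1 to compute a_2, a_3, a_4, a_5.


Substitute y = sum_n a_n x^n.
(1 + 2 x^2) y'' contributes (n+2)(n+1) a_{n+2} + 2 n(n-1) a_n at x^n.
5 x y'(x) contributes 5 n a_n at x^n.
-4 y(x) contributes -4 a_n at x^n.
Matching x^n: (n+2)(n+1) a_{n+2} + (2 n(n-1) + 5 n - 4) a_n = 0.
Thus a_{n+2} = (-2 n(n-1) - 5 n + 4) / ((n+1)(n+2)) * a_n.

Check with a_0 = -1, a_1 = -1 (apply the recurrence for n = 0, 1, 2, 3): a_0 = -1, a_1 = -1, a_2 = -2, a_3 = 1/6, a_4 = 5/3, a_5 = -23/120.

a_(n+2) = (-2 n(n-1) - 5 n + 4) / ((n+1)(n+2)) * a_n; check: a_0 = -1, a_1 = -1, a_2 = -2, a_3 = 1/6, a_4 = 5/3, a_5 = -23/120


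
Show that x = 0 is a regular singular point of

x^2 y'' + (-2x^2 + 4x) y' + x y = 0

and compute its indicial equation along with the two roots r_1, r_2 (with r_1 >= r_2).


Divide by x^2 to reach normal form y'' + P_1(x) y' + P_2(x) y = 0 with P_1(x) = -2 + 4/x and P_2(x) = 1/x.
x = 0 is a singular point because the y'-coefficient -2 + 4/x has a pole at x = 0 and the y-coefficient 1/x has a pole at x = 0.
It is a regular singular point because x P_1(x) = p(x) = 4 - 2x and x^2 P_2(x) = q(x) = x are polynomials, hence analytic at x = 0.
p(0) = 4,  q(0) = 0.
Indicial equation: r(r-1) + p(0) r + q(0) = 0, i.e. r^2 + (p(0) - 1) r + q(0) = 0, i.e. r^2 + 3 r = 0.
Discriminant: (3)^2 - 4(0) = 9, so r = (-3 ± 3)/2.
Solving: r_1 = 0, r_2 = -3.

indicial: r^2 + 3 r = 0; roots r_1 = 0, r_2 = -3
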